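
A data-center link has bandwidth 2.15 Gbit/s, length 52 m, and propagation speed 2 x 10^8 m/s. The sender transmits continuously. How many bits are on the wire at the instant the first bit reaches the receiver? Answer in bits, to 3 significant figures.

559 bits

Propagation delay = 52 / 200000000 = 2.6e-07 s.
BDP = R × t_prop = 2150000000 × 2.6e-07 = 559 bits.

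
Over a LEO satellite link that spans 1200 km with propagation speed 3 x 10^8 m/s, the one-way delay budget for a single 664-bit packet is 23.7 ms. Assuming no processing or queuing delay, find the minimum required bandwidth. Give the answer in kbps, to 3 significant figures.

33.7 kbps

Propagation delay = 1200000 / 300000000 = 4 ms.
Transmission budget = 23.7 − 4 = 19.7 ms.
R ≥ L / t_tx = 664 bits / 0.0197 s = 33.7 kbps.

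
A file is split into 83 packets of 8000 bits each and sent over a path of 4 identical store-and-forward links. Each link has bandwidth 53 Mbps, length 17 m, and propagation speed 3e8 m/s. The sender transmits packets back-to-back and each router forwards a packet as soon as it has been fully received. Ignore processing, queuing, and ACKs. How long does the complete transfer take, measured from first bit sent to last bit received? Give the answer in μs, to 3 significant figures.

Per-hop transmission t_tx = L/R = 8000/53000000 = 150.943 μs.
Per-hop propagation t_prop = 17/300000000 = 0.0566667 μs.
Pipeline fill: first packet needs 4·t_tx to clear all hops; remaining 82 packets each add one t_tx.
Total = (4+83-1)·t_tx + 4·t_prop = 86·150.943 + 4·0.0566667 = 13000 μs.

13000 μs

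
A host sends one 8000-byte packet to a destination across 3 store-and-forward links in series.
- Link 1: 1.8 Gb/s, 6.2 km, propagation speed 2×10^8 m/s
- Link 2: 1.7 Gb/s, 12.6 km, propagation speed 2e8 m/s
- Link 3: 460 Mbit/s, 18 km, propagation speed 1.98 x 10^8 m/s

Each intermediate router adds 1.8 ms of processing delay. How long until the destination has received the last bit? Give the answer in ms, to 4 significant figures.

L = 8000 × 8 = 64000 bits.
Transmission delays (L/R per hop): 0.0355556, 0.0376471, 0.13913 ms; sum = 0.212333 ms.
Propagation delays (d/s per hop): 0.031, 0.063, 0.0909091 ms; sum = 0.184909 ms.
Processing at 2 router(s): 2 × 1.8 ms = 3.6 ms.
End-to-end = 3.997 ms.

3.997 ms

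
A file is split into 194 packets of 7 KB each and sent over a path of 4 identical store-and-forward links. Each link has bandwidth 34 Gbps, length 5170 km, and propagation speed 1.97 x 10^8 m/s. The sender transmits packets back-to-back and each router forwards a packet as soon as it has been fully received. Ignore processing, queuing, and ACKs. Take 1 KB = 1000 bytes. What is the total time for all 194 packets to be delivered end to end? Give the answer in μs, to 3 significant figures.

Per-hop transmission t_tx = L/R = 56000/34000000000 = 1.64706 μs.
Per-hop propagation t_prop = 5170000/197000000 = 26243.7 μs.
Pipeline fill: first packet needs 4·t_tx to clear all hops; remaining 193 packets each add one t_tx.
Total = (4+194-1)·t_tx + 4·t_prop = 197·1.64706 + 4·26243.7 = 105000 μs.

105000 μs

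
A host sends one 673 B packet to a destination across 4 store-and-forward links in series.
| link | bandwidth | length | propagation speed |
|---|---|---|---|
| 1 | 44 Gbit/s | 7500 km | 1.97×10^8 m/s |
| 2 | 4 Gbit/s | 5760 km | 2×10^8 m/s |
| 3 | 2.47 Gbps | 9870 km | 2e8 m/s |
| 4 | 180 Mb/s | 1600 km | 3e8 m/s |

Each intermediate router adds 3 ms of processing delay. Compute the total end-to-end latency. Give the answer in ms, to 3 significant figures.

131 ms

L = 673 × 8 = 5384 bits.
Transmission delays (L/R per hop): 0.000122364, 0.001346, 0.00217976, 0.0299111 ms; sum = 0.0335592 ms.
Propagation delays (d/s per hop): 38.0711, 28.8, 49.35, 5.33333 ms; sum = 121.554 ms.
Processing at 3 router(s): 3 × 3 ms = 9 ms.
End-to-end = 131 ms.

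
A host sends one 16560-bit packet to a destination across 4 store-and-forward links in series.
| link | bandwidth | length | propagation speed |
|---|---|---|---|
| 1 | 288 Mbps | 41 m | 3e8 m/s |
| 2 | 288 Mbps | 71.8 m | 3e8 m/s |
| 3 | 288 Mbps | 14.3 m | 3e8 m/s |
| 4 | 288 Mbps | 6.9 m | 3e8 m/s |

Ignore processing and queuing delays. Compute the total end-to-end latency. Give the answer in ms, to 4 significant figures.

0.2304 ms

Transmission delay per hop = L/R = 16560/288000000 = 0.0575 ms; 4 hops → 0.23 ms.
Propagation delays (d/s per hop): 0.000136667, 0.000239333, 4.76667e-05, 2.3e-05 ms; sum = 0.000446667 ms.
End-to-end = 0.2304 ms.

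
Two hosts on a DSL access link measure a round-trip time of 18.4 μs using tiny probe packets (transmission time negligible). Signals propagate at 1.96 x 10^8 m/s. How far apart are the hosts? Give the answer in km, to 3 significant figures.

One-way propagation = RTT/2 = 9.2 μs.
d = s × t = 196000000 × 9.2e-06 = 1.80 km.

1.80 km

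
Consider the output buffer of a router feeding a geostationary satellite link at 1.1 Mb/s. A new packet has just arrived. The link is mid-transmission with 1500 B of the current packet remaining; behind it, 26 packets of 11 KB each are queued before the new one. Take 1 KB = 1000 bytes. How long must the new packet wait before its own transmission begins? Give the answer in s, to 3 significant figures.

2.09 s

Each queued packet: L/R = 88000/1100000 = 0.08 s.
26 queued → 2.08 s.
Plus remaining 12000 bits of current packet: 0.0109091 s.
Queuing delay = 2.09 s.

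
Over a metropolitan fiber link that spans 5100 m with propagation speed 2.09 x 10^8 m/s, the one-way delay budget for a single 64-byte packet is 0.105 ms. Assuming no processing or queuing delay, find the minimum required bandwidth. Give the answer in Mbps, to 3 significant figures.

L = 512 bits.
Propagation delay = 5100 / 209000000 = 0.0244019 ms.
Transmission budget = 0.105 − 0.0244019 = 0.0805981 ms.
R ≥ L / t_tx = 512 bits / 8.05981e-05 s = 6.35 Mbps.

6.35 Mbps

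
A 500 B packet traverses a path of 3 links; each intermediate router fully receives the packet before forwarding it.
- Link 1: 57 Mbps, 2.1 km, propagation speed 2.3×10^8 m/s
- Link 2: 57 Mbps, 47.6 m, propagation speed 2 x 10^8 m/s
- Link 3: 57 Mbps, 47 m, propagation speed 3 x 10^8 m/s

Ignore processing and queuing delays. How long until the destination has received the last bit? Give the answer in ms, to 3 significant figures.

L = 500 × 8 = 4000 bits.
Transmission delay per hop = L/R = 4000/57000000 = 0.0701754 ms; 3 hops → 0.210526 ms.
Propagation delays (d/s per hop): 0.00913043, 0.000238, 0.000156667 ms; sum = 0.0095251 ms.
End-to-end = 0.220 ms.

0.220 ms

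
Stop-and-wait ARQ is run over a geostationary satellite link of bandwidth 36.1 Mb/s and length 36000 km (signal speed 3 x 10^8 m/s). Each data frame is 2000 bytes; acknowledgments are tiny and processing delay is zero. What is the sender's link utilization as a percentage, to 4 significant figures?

t_tx = L/R = 16000/36100000 = 0.000443213 s.
t_prop = 36000000/300000000 = 0.12 s; RTT = 0.24 s.
Cycle = t_tx + RTT = 0.240443 s.
Utilization = t_tx / cycle = 0.000443213/0.240443 = 0.1843 %.

0.1843 %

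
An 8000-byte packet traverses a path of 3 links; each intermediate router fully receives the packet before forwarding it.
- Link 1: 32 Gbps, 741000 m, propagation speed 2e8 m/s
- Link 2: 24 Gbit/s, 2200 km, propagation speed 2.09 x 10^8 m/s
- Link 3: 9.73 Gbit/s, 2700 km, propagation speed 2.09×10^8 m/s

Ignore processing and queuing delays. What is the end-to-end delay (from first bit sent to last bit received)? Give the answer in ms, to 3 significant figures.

L = 8000 × 8 = 64000 bits.
Transmission delays (L/R per hop): 0.002, 0.00266667, 0.0065776 ms; sum = 0.0112443 ms.
Propagation delays (d/s per hop): 3.705, 10.5263, 12.9187 ms; sum = 27.15 ms.
End-to-end = 27.2 ms.

27.2 ms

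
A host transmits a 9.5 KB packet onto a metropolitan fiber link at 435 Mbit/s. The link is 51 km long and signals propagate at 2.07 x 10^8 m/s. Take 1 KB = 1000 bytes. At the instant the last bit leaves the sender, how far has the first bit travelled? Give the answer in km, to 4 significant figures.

36.17 km

t_tx = L/R = 76000/435000000 = 0.000174713 s.
Distance = s × t_tx = 2.07e+08 × 0.000174713 = 36.17 km.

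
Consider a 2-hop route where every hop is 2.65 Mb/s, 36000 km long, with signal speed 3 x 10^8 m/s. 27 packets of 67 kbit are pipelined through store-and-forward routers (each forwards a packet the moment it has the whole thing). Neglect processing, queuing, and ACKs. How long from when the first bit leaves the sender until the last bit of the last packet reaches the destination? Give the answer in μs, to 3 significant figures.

Per-hop transmission t_tx = L/R = 67000/2650000 = 25283 μs.
Per-hop propagation t_prop = 36000000/300000000 = 120000 μs.
Pipeline fill: first packet needs 2·t_tx to clear all hops; remaining 26 packets each add one t_tx.
Total = (2+27-1)·t_tx + 2·t_prop = 28·25283 + 2·120000 = 948000 μs.

948000 μs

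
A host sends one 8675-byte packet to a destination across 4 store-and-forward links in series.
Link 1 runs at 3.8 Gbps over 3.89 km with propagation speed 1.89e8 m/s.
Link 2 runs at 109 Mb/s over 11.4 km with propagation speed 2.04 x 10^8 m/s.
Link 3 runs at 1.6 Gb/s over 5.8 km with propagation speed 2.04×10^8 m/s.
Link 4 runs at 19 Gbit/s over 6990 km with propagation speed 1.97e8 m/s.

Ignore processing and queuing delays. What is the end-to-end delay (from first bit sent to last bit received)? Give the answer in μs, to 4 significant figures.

L = 8675 × 8 = 69400 bits.
Transmission delays (L/R per hop): 18.2632, 636.697, 43.375, 3.65263 μs; sum = 701.988 μs.
Propagation delays (d/s per hop): 20.582, 55.8824, 28.4314, 35482.2 μs; sum = 35587.1 μs.
End-to-end = 36290 μs.

36290 μs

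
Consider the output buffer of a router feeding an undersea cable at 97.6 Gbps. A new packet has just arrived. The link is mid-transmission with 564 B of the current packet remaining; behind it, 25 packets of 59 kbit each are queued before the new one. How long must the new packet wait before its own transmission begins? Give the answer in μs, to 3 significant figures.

15.2 μs

Each queued packet: L/R = 59000/97600000000 = 0.604508 μs.
25 queued → 15.1127 μs.
Plus remaining 4512 bits of current packet: 0.0462295 μs.
Queuing delay = 15.2 μs.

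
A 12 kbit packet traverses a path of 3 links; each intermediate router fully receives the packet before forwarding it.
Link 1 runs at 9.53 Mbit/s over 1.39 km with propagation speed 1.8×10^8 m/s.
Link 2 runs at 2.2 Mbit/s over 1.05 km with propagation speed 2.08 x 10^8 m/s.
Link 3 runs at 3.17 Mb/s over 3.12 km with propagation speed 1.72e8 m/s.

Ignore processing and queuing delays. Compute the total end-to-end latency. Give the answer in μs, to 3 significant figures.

L = 12000 bits.
Transmission delays (L/R per hop): 1259.18, 5454.55, 3785.49 μs; sum = 10499.2 μs.
Propagation delays (d/s per hop): 7.72222, 5.04808, 18.1395 μs; sum = 30.9098 μs.
End-to-end = 10500 μs.

10500 μs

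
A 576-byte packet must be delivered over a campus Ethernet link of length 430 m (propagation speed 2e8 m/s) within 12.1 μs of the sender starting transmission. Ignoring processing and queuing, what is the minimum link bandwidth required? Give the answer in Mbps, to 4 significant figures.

L = 4608 bits.
Propagation delay = 430 / 200000000 = 2.15 μs.
Transmission budget = 12.1 − 2.15 = 9.95 μs.
R ≥ L / t_tx = 4608 bits / 9.95e-06 s = 463.1 Mbps.

463.1 Mbps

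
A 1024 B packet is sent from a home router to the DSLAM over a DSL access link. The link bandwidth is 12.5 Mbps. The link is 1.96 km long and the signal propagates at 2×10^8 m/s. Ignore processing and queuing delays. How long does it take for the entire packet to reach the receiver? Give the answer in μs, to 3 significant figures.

L = 1024 × 8 = 8192 bits.
Transmission delay = L/R = 8192 / 12500000 = 655.36 μs.
Propagation delay = d/s = 1960 m / 200000000 m/s = 9.8 μs.
Total = 665 μs.

665 μs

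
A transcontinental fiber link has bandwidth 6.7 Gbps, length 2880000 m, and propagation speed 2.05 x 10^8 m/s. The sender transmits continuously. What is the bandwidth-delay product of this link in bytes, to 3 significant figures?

Propagation delay = 2880000 / 2.05e+08 = 0.0140488 s.
BDP = R × t_prop = 6700000000 × 0.0140488 = 94126800 bits.
In bytes: 94126800/8 = 11800000 bytes.

11800000 bytes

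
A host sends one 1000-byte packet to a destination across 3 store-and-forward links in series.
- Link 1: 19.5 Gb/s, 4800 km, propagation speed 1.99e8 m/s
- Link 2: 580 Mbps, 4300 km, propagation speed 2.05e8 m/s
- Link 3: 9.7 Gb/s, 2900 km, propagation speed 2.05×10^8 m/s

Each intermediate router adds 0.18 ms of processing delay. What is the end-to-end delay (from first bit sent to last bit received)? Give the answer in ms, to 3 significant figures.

L = 1000 × 8 = 8000 bits.
Transmission delays (L/R per hop): 0.000410256, 0.0137931, 0.000824742 ms; sum = 0.0150281 ms.
Propagation delays (d/s per hop): 24.1206, 20.9756, 14.1463 ms; sum = 59.2426 ms.
Processing at 2 router(s): 2 × 0.18 ms = 0.36 ms.
End-to-end = 59.6 ms.

59.6 ms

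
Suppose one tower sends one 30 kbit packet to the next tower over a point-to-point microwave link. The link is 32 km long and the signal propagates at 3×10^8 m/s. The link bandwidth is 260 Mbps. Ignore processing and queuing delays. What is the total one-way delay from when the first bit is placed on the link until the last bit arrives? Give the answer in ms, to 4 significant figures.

L = 30000 bits.
Transmission delay = L/R = 30000 / 260000000 = 0.115385 ms.
Propagation delay = d/s = 32000 m / 300000000 m/s = 0.106667 ms.
Total = 0.2221 ms.

0.2221 ms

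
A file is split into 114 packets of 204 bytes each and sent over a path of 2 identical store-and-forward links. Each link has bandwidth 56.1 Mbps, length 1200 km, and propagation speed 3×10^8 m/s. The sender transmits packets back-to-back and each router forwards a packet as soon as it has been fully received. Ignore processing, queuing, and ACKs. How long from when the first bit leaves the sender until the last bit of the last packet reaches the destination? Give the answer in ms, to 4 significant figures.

Per-hop transmission t_tx = L/R = 1632/56100000 = 0.0290909 ms.
Per-hop propagation t_prop = 1200000/300000000 = 4 ms.
Pipeline fill: first packet needs 2·t_tx to clear all hops; remaining 113 packets each add one t_tx.
Total = (2+114-1)·t_tx + 2·t_prop = 115·0.0290909 + 2·4 = 11.35 ms.

11.35 ms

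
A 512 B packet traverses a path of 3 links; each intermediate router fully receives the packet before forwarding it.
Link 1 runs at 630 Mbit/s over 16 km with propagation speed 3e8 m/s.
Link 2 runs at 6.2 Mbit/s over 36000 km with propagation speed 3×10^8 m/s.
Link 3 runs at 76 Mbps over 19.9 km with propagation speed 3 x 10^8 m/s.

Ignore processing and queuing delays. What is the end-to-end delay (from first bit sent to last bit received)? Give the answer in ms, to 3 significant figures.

121 ms

L = 512 × 8 = 4096 bits.
Transmission delays (L/R per hop): 0.00650159, 0.660645, 0.0538947 ms; sum = 0.721041 ms.
Propagation delays (d/s per hop): 0.0533333, 120, 0.0663333 ms; sum = 120.12 ms.
End-to-end = 121 ms.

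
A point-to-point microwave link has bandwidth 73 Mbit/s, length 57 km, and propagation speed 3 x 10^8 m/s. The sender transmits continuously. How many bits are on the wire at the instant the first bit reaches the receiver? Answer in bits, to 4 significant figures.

13870 bits

Propagation delay = 57000 / 300000000 = 0.00019 s.
BDP = R × t_prop = 73000000 × 0.00019 = 13870 bits.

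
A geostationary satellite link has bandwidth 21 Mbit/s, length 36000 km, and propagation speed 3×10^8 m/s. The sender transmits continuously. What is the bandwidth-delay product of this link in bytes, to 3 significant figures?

Propagation delay = 36000000 / 300000000 = 0.12 s.
BDP = R × t_prop = 21000000 × 0.12 = 2520000 bits.
In bytes: 2520000/8 = 315000 bytes.

315000 bytes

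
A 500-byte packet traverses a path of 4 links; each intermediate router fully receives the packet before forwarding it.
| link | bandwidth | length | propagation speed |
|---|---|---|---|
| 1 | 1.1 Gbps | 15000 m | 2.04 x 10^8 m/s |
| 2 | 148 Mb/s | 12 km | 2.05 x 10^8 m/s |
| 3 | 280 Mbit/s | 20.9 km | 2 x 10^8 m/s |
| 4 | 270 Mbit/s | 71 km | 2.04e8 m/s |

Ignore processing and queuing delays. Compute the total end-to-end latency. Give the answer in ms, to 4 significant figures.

L = 500 × 8 = 4000 bits.
Transmission delays (L/R per hop): 0.00363636, 0.027027, 0.0142857, 0.0148148 ms; sum = 0.0597639 ms.
Propagation delays (d/s per hop): 0.0735294, 0.0585366, 0.1045, 0.348039 ms; sum = 0.584605 ms.
End-to-end = 0.6444 ms.

0.6444 ms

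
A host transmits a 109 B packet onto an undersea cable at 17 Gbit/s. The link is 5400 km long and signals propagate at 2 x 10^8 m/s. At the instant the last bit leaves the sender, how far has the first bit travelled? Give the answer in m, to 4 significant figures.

10.26 m

t_tx = L/R = 872/17000000000 = 5.12941e-08 s.
Distance = s × t_tx = 200000000 × 5.12941e-08 = 10.26 m.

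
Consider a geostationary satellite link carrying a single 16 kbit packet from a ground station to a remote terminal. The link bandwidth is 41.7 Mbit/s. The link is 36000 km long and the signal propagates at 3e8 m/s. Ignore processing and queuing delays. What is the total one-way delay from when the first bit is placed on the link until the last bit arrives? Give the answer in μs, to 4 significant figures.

L = 16000 bits.
Transmission delay = L/R = 16000 / 41700000 = 383.693 μs.
Propagation delay = d/s = 36000000 m / 300000000 m/s = 120000 μs.
Total = 120400 μs.

120400 μs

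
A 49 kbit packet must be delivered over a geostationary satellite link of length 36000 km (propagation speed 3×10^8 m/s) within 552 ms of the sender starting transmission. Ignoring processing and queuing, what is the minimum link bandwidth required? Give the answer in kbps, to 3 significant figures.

Propagation delay = 36000000 / 300000000 = 120 ms.
Transmission budget = 552 − 120 = 432 ms.
R ≥ L / t_tx = 49000 bits / 0.432 s = 113 kbps.

113 kbps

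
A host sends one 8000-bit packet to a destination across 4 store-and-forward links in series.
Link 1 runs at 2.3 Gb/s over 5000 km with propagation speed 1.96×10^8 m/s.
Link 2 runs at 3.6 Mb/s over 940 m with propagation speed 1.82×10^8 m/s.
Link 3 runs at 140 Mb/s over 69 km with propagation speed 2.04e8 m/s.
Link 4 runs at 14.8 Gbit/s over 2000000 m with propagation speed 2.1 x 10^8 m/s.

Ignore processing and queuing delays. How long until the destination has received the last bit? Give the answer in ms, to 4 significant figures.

37.66 ms

Transmission delays (L/R per hop): 0.00347826, 2.22222, 0.0571429, 0.000540541 ms; sum = 2.28338 ms.
Propagation delays (d/s per hop): 25.5102, 0.00516484, 0.338235, 9.52381 ms; sum = 35.3774 ms.
End-to-end = 37.66 ms.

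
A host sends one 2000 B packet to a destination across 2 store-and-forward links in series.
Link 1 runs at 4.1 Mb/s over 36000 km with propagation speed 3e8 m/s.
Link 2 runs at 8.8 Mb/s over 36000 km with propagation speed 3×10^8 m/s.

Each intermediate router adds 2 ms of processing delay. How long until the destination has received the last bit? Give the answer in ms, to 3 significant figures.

248 ms

L = 2000 × 8 = 16000 bits.
Transmission delays (L/R per hop): 3.90244, 1.81818 ms; sum = 5.72062 ms.
Propagation delays (d/s per hop): 120, 120 ms; sum = 240 ms.
Processing at 1 router(s): 1 × 2 ms = 2 ms.
End-to-end = 248 ms.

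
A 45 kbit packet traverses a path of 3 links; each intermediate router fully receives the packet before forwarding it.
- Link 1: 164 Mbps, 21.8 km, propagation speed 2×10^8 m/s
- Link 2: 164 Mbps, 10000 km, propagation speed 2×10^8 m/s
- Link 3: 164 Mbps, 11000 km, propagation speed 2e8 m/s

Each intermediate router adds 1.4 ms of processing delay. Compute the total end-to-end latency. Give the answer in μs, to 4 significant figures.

108700 μs

L = 45000 bits.
Transmission delay per hop = L/R = 45000/164000000 = 274.39 μs; 3 hops → 823.171 μs.
Propagation delays (d/s per hop): 109, 50000, 55000 μs; sum = 105109 μs.
Processing at 2 router(s): 2 × 1.4 ms = 2800 μs.
End-to-end = 108700 μs.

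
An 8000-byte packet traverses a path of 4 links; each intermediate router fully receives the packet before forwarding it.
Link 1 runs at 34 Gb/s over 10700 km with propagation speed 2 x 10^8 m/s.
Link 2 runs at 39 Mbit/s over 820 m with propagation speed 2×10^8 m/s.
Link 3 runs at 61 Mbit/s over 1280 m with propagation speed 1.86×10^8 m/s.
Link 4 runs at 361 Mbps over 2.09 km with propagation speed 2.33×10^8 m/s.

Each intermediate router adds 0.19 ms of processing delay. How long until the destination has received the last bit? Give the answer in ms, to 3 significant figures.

L = 8000 × 8 = 64000 bits.
Transmission delays (L/R per hop): 0.00188235, 1.64103, 1.04918, 0.177285 ms; sum = 2.86937 ms.
Propagation delays (d/s per hop): 53.5, 0.0041, 0.00688172, 0.00896996 ms; sum = 53.52 ms.
Processing at 3 router(s): 3 × 0.19 ms = 0.57 ms.
End-to-end = 57.0 ms.

57.0 ms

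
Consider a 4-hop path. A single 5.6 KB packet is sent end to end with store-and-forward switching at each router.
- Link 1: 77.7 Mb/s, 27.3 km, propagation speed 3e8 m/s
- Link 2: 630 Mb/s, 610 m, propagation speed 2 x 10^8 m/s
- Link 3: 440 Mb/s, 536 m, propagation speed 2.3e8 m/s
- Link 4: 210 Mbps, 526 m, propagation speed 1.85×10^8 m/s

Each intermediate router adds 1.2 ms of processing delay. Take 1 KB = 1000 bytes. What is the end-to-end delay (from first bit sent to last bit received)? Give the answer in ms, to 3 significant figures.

4.66 ms

L = 44800 bits.
Transmission delays (L/R per hop): 0.576577, 0.0711111, 0.101818, 0.213333 ms; sum = 0.962839 ms.
Propagation delays (d/s per hop): 0.091, 0.00305, 0.00233043, 0.00284324 ms; sum = 0.0992237 ms.
Processing at 3 router(s): 3 × 1.2 ms = 3.6 ms.
End-to-end = 4.66 ms.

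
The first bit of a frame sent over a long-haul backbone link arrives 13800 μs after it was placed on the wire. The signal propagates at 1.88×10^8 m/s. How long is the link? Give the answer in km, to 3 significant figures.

d = s × t_prop = 188000000 × 0.0138 = 2590 km.

2590 km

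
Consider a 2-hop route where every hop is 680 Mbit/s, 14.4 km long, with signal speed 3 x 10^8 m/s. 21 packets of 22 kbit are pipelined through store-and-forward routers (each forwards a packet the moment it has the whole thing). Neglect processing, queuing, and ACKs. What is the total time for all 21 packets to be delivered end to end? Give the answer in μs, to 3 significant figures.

Per-hop transmission t_tx = L/R = 22000/680000000 = 32.3529 μs.
Per-hop propagation t_prop = 14400/300000000 = 48 μs.
Pipeline fill: first packet needs 2·t_tx to clear all hops; remaining 20 packets each add one t_tx.
Total = (2+21-1)·t_tx + 2·t_prop = 22·32.3529 + 2·48 = 808 μs.

808 μs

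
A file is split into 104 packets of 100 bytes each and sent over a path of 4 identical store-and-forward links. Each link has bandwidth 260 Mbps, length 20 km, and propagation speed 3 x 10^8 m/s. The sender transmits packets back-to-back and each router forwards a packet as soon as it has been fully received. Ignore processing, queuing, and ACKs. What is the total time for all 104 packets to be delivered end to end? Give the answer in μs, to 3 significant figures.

596 μs

Per-hop transmission t_tx = L/R = 800/260000000 = 3.07692 μs.
Per-hop propagation t_prop = 20000/300000000 = 66.6667 μs.
Pipeline fill: first packet needs 4·t_tx to clear all hops; remaining 103 packets each add one t_tx.
Total = (4+104-1)·t_tx + 4·t_prop = 107·3.07692 + 4·66.6667 = 596 μs.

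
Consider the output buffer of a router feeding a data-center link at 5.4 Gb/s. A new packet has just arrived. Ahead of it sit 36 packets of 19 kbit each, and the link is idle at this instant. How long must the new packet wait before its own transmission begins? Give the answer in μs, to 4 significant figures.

Each queued packet: L/R = 19000/5400000000 = 3.51852 μs.
36 queued → 126.667 μs.
Queuing delay = 126.7 μs.

126.7 μs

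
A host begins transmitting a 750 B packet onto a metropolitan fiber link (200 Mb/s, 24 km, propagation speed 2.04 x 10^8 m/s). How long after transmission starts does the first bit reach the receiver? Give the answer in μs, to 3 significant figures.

First bit experiences only propagation delay: d/s = 24000/204000000 = 118 μs.

118 μs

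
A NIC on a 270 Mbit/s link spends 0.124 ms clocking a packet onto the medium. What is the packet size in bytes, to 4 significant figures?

L = R × t_tx = 270000000 b/s × 0.000124 s = 33480 bits.
In bytes: 33480 / 8 = 4185 bytes.

4185 bytes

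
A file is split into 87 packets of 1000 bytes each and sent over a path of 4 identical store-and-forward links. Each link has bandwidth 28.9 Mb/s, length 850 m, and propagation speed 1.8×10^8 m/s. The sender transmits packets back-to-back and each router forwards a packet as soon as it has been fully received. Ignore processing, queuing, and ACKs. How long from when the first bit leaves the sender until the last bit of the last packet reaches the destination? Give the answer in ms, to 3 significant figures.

24.9 ms

Per-hop transmission t_tx = L/R = 8000/28900000 = 0.276817 ms.
Per-hop propagation t_prop = 850/180000000 = 0.00472222 ms.
Pipeline fill: first packet needs 4·t_tx to clear all hops; remaining 86 packets each add one t_tx.
Total = (4+87-1)·t_tx + 4·t_prop = 90·0.276817 + 4·0.00472222 = 24.9 ms.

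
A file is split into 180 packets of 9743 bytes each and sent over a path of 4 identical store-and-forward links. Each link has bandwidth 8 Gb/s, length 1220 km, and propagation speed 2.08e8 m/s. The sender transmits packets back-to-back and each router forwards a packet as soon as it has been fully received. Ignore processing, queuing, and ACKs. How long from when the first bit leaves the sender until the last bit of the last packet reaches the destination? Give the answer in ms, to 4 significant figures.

Per-hop transmission t_tx = L/R = 77944/8000000000 = 0.009743 ms.
Per-hop propagation t_prop = 1220000/208000000 = 5.86538 ms.
Pipeline fill: first packet needs 4·t_tx to clear all hops; remaining 179 packets each add one t_tx.
Total = (4+180-1)·t_tx + 4·t_prop = 183·0.009743 + 4·5.86538 = 25.24 ms.

25.24 ms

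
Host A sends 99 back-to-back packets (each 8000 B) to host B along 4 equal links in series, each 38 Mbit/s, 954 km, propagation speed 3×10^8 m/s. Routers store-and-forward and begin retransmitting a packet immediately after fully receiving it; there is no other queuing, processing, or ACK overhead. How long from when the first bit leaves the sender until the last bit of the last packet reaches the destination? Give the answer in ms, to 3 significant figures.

185 ms

Per-hop transmission t_tx = L/R = 64000/38000000 = 1.68421 ms.
Per-hop propagation t_prop = 954000/300000000 = 3.18 ms.
Pipeline fill: first packet needs 4·t_tx to clear all hops; remaining 98 packets each add one t_tx.
Total = (4+99-1)·t_tx + 4·t_prop = 102·1.68421 + 4·3.18 = 185 ms.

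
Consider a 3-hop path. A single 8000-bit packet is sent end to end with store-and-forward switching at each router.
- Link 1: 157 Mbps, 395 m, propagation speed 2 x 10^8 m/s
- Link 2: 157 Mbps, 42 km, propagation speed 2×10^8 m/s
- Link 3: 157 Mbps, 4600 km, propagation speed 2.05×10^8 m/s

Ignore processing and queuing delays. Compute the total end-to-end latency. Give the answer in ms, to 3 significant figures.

Transmission delay per hop = L/R = 8000/157000000 = 0.0509554 ms; 3 hops → 0.152866 ms.
Propagation delays (d/s per hop): 0.001975, 0.21, 22.439 ms; sum = 22.651 ms.
End-to-end = 22.8 ms.

22.8 ms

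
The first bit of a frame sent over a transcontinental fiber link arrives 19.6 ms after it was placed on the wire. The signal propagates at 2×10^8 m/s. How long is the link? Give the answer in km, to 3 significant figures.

3920 km

d = s × t_prop = 200000000 × 0.0196 = 3920 km.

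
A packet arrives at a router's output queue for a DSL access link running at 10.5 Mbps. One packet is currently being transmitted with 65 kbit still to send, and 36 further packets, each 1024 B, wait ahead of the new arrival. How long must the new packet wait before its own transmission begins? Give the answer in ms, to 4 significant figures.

Each queued packet: L/R = 8192/10500000 = 0.78019 ms.
36 queued → 28.0869 ms.
Plus remaining 65000 bits of current packet: 6.19048 ms.
Queuing delay = 34.28 ms.

34.28 ms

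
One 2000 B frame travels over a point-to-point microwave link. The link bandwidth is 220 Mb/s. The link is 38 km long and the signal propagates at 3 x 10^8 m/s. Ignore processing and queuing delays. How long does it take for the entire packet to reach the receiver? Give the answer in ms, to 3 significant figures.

L = 2000 × 8 = 16000 bits.
Transmission delay = L/R = 16000 / 220000000 = 0.0727273 ms.
Propagation delay = d/s = 38000 m / 300000000 m/s = 0.126667 ms.
Total = 0.199 ms.

0.199 ms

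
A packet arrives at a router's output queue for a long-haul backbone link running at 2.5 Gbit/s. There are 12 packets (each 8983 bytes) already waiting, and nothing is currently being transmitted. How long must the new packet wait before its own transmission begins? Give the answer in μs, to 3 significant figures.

345 μs

Each queued packet: L/R = 71864/2500000000 = 28.7456 μs.
12 queued → 344.947 μs.
Queuing delay = 345 μs.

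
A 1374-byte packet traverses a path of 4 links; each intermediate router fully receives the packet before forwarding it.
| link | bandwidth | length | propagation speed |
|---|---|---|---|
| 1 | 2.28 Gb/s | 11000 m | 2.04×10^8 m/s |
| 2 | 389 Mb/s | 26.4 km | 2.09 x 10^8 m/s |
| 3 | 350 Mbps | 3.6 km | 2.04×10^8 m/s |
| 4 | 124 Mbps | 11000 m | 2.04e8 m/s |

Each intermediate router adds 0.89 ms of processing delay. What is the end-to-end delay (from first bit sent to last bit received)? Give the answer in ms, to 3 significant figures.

L = 1374 × 8 = 10992 bits.
Transmission delays (L/R per hop): 0.00482105, 0.0282571, 0.0314057, 0.0886452 ms; sum = 0.153129 ms.
Propagation delays (d/s per hop): 0.0539216, 0.126316, 0.0176471, 0.0539216 ms; sum = 0.251806 ms.
Processing at 3 router(s): 3 × 0.89 ms = 2.67 ms.
End-to-end = 3.07 ms.

3.07 ms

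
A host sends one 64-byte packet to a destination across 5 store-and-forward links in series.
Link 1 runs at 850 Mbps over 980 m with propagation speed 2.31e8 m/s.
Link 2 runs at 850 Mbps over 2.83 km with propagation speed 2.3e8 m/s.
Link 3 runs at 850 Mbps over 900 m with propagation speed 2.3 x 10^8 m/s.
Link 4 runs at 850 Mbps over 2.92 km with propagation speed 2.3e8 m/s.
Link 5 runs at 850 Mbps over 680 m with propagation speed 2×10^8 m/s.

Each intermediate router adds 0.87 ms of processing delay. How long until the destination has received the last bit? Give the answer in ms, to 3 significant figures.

L = 64 × 8 = 512 bits.
Transmission delay per hop = L/R = 512/850000000 = 0.000602353 ms; 5 hops → 0.00301176 ms.
Propagation delays (d/s per hop): 0.00424242, 0.0123043, 0.00391304, 0.0126957, 0.0034 ms; sum = 0.0365555 ms.
Processing at 4 router(s): 4 × 0.87 ms = 3.48 ms.
End-to-end = 3.52 ms.

3.52 ms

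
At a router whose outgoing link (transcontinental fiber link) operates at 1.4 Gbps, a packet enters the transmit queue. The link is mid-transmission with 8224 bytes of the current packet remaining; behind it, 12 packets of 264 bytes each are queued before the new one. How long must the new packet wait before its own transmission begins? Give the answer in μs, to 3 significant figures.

Each queued packet: L/R = 2112/1400000000 = 1.50857 μs.
12 queued → 18.1029 μs.
Plus remaining 65792 bits of current packet: 46.9943 μs.
Queuing delay = 65.1 μs.

65.1 μs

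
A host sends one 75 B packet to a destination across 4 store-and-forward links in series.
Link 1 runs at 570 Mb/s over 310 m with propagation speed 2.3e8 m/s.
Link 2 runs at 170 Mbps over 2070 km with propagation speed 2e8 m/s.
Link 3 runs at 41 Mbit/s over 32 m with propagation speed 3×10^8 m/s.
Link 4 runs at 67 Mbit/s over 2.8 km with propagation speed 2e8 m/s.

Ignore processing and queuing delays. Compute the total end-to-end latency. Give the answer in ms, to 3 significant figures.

L = 75 × 8 = 600 bits.
Transmission delays (L/R per hop): 0.00105263, 0.00352941, 0.0146341, 0.00895522 ms; sum = 0.0281714 ms.
Propagation delays (d/s per hop): 0.00134783, 10.35, 0.000106667, 0.014 ms; sum = 10.3655 ms.
End-to-end = 10.4 ms.

10.4 ms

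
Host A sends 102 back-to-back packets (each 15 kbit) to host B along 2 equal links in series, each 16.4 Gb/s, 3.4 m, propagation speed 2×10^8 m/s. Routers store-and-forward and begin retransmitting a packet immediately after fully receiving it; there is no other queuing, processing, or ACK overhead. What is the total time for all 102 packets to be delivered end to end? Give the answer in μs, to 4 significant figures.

Per-hop transmission t_tx = L/R = 15000/1.64e+10 = 0.914634 μs.
Per-hop propagation t_prop = 3.4/200000000 = 0.017 μs.
Pipeline fill: first packet needs 2·t_tx to clear all hops; remaining 101 packets each add one t_tx.
Total = (2+102-1)·t_tx + 2·t_prop = 103·0.914634 + 2·0.017 = 94.24 μs.

94.24 μs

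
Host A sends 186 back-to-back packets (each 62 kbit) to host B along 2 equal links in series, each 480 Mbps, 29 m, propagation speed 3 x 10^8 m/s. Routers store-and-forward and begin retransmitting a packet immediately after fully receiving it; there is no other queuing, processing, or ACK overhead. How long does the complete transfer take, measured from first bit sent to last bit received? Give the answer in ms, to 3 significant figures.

24.2 ms

Per-hop transmission t_tx = L/R = 62000/480000000 = 0.129167 ms.
Per-hop propagation t_prop = 29/300000000 = 9.66667e-05 ms.
Pipeline fill: first packet needs 2·t_tx to clear all hops; remaining 185 packets each add one t_tx.
Total = (2+186-1)·t_tx + 2·t_prop = 187·0.129167 + 2·9.66667e-05 = 24.2 ms.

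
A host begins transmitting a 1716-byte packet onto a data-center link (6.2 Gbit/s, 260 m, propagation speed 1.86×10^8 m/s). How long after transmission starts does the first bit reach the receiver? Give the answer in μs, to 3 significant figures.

1.40 μs

First bit experiences only propagation delay: d/s = 260/186000000 = 1.40 μs.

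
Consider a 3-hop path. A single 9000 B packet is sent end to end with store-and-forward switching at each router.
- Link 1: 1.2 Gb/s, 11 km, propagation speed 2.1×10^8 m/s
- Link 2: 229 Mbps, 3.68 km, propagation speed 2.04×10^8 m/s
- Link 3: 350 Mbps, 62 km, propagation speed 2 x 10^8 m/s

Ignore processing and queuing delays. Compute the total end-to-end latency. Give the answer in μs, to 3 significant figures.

961 μs

L = 9000 × 8 = 72000 bits.
Transmission delays (L/R per hop): 60, 314.41, 205.714 μs; sum = 580.125 μs.
Propagation delays (d/s per hop): 52.381, 18.0392, 310 μs; sum = 380.42 μs.
End-to-end = 961 μs.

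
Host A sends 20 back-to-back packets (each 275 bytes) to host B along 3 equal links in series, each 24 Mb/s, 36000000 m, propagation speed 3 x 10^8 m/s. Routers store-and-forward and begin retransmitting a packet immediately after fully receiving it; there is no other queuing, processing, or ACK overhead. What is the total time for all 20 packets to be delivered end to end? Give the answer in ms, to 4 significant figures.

Per-hop transmission t_tx = L/R = 2200/24000000 = 0.0916667 ms.
Per-hop propagation t_prop = 36000000/300000000 = 120 ms.
Pipeline fill: first packet needs 3·t_tx to clear all hops; remaining 19 packets each add one t_tx.
Total = (3+20-1)·t_tx + 3·t_prop = 22·0.0916667 + 3·120 = 362.0 ms.

362.0 ms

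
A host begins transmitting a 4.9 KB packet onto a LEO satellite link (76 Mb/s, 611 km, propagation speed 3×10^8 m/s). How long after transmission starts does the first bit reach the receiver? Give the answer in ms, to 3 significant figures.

First bit experiences only propagation delay: d/s = 611000/300000000 = 2.04 ms.

2.04 ms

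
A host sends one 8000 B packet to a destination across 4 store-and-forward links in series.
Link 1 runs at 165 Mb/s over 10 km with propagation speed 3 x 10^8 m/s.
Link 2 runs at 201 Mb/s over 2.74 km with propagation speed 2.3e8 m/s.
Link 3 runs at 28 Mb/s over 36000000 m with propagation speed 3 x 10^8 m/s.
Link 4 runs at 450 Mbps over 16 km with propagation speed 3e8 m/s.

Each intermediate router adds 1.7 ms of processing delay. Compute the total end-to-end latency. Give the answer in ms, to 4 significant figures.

L = 8000 × 8 = 64000 bits.
Transmission delays (L/R per hop): 0.387879, 0.318408, 2.28571, 0.142222 ms; sum = 3.13422 ms.
Propagation delays (d/s per hop): 0.0333333, 0.011913, 120, 0.0533333 ms; sum = 120.099 ms.
Processing at 3 router(s): 3 × 1.7 ms = 5.1 ms.
End-to-end = 128.3 ms.

128.3 ms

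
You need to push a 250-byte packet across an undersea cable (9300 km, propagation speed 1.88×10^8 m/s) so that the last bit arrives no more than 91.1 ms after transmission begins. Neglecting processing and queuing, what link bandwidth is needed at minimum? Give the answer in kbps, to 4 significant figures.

L = 2000 bits.
Propagation delay = 9300000 / 188000000 = 49.4681 ms.
Transmission budget = 91.1 − 49.4681 = 41.6319 ms.
R ≥ L / t_tx = 2000 bits / 0.0416319 s = 48.04 kbps.

48.04 kbps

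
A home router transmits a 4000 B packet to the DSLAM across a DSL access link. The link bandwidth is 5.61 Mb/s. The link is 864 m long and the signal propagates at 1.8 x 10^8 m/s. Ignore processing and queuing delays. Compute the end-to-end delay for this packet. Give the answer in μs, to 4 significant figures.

L = 4000 × 8 = 32000 bits.
Transmission delay = L/R = 32000 / 5610000 = 5704.1 μs.
Propagation delay = d/s = 864 m / 180000000 m/s = 4.8 μs.
Total = 5709 μs.

5709 μs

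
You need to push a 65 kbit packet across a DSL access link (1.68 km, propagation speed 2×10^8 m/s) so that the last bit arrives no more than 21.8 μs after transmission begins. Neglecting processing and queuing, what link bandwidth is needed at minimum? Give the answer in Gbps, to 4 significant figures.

Propagation delay = 1680 / 200000000 = 8.4 μs.
Transmission budget = 21.8 − 8.4 = 13.4 μs.
R ≥ L / t_tx = 65000 bits / 1.34e-05 s = 4.851 Gbps.

4.851 Gbps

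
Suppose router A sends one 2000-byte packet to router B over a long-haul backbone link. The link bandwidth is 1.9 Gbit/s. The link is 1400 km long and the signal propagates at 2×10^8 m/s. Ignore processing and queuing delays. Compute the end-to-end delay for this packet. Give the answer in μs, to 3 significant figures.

L = 2000 × 8 = 16000 bits.
Transmission delay = L/R = 16000 / 1900000000 = 8.42105 μs.
Propagation delay = d/s = 1400000 m / 200000000 m/s = 7000 μs.
Total = 7010 μs.

7010 μs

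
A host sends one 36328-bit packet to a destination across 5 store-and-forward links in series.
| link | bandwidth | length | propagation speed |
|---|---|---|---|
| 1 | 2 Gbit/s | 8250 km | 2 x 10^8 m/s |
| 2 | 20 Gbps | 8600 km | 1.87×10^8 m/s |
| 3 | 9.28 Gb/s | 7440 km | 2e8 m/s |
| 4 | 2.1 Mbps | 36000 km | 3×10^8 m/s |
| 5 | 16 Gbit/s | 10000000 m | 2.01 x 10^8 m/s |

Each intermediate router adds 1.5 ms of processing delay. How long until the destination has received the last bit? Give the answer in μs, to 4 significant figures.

317500 μs

Transmission delays (L/R per hop): 18.164, 1.8164, 3.91466, 17299, 2.2705 μs; sum = 17325.2 μs.
Propagation delays (d/s per hop): 41250, 45989.3, 37200, 120000, 49751.2 μs; sum = 294191 μs.
Processing at 4 router(s): 4 × 1.5 ms = 6000 μs.
End-to-end = 317500 μs.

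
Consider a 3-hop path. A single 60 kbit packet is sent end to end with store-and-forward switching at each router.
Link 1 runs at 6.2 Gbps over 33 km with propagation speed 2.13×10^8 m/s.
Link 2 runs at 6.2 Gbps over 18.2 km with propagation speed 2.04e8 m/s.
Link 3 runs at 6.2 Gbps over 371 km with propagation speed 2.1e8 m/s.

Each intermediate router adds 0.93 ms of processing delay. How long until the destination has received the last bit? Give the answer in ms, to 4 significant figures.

L = 60000 bits.
Transmission delay per hop = L/R = 60000/6200000000 = 0.00967742 ms; 3 hops → 0.0290323 ms.
Propagation delays (d/s per hop): 0.15493, 0.0892157, 1.76667 ms; sum = 2.01081 ms.
Processing at 2 router(s): 2 × 0.93 ms = 1.86 ms.
End-to-end = 3.900 ms.

3.900 ms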